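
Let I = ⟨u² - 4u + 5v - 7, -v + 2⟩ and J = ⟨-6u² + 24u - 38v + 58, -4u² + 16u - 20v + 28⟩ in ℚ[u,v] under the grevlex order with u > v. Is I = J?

Yes, the ideals are equal.

Equality of ideals is decidable: compute both reduced Gröbner bases (unique for the ordering) and check whether they agree.
Buchberger on the first generating set:
f_1 = u² - 4u + 5v - 7, LT = u².
f_2 = -v + 2, LT = v.

The S-polynomials (S(f_1,f_2)) all reduce to 0 modulo the current basis, so we have a Gröbner basis.
Inter-reduce: drop elements whose leading term is divisible by another's, tail-reduce, and make monic.
Reduced Gröbner basis: {u² - 4u + 3, v - 2}.

Buchberger on the second generating set:
h_1 = -6u² + 24u - 38v + 58, LT = u².
h_2 = -4u² + 16u - 20v + 28, LT = u².

S(h_1,h_2): lcm = u². S = 4/3v - 8/3.
  leading term v: no divisor's leading term divides it; move 4/3v to the remainder.
  leading term 1: no divisor's leading term divides it; move -8/3 to the remainder.
  remainder 4/3v - 8/3 ≠ 0; add k_3 = 4/3v - 8/3 to the basis.

The other S-polynomials (S(h_1,k_3), S(h_2,k_3)) all reduce to 0 modulo the current basis, so we have a Gröbner basis.
Inter-reduce: drop elements whose leading term is divisible by another's, tail-reduce, and make monic.
Reduced Gröbner basis: {u² - 4u + 3, v - 2}.

These coincide, so the ideals are equal.
The same test decides containment: I ⊆ J iff every generator of I reduces to 0 modulo a Gröbner basis of J.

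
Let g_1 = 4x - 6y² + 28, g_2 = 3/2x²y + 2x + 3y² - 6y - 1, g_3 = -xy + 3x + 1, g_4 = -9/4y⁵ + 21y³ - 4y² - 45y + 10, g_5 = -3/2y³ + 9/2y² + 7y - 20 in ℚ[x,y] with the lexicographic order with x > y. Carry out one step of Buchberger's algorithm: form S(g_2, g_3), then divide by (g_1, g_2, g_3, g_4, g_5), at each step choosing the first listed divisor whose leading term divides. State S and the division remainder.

lcm(LM(g_2), LM(g_3)) = x²y.
S = (lcm/LT(g_2))·g_2 − (lcm/LT(g_3))·g_3 = 3x² + 7/3x + 2y² - 4y - ⅔.
Reduce S modulo (g_1, g_2, g_3, g_4, g_5) in that order:
  leading term x²: subtract (¾x)·g_1 from 3x² + 7/3x + 2y² - 4y - ⅔ → 9/2xy² - 56/3x + 2y² - 4y - ⅔
  leading term xy²: subtract (9/8y²)·g_1 from 9/2xy² - 56/3x + 2y² - 4y - ⅔ → -56/3x + 27/4y⁴ - 59/2y² - 4y - ⅔
  leading term x: subtract (-14/3)·g_1 from -56/3x + 27/4y⁴ - 59/2y² - 4y - ⅔ → 27/4y⁴ - 115/2y² - 4y + 130
  leading term y⁴: subtract (-9/2y)·g_5 from 27/4y⁴ - 115/2y² - 4y + 130 → 81/4y³ - 26y² - 94y + 130
  leading term y³: subtract (-27/2)·g_5 from 81/4y³ - 26y² - 94y + 130 → 139/4y² + ½y - 140
  leading term y²: no divisor's leading term divides it; move 139/4y² to the remainder.
  leading term y: no divisor's leading term divides it; move ½y to the remainder.
  leading term 1: no divisor's leading term divides it; move -140 to the remainder.
The remainder 139/4y² + ½y - 140 is nonzero, so it would be added as the next basis element.

S(g_2, g_3) = 3x² + 7/3x + 2y² - 4y - ⅔; remainder on division = 139/4y² + ½y - 140.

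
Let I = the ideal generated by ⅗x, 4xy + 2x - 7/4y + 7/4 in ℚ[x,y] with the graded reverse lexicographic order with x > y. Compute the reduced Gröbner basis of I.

f_1 = ⅗x, LT = x.
f_2 = 4xy + 2x - 7/4y + 7/4, LT = xy.

S(f_1,f_2): lcm = xy. S = -½x + 7/16y - 7/16.
  leading term x: subtract (-⅚)·f_1 from -½x + 7/16y - 7/16 → 7/16y - 7/16
  leading term y: no divisor's leading term divides it; move 7/16y to the remainder.
  leading term 1: no divisor's leading term divides it; move -7/16 to the remainder.
  remainder 7/16y - 7/16 ≠ 0; add g_3 = 7/16y - 7/16 to the basis.

The other S-polynomials (S(f_1,g_3), S(f_2,g_3)) all reduce to 0 modulo the current basis, so we have a Gröbner basis.
Inter-reduce: drop elements whose leading term is divisible by another's, tail-reduce, and make monic.

G = {x, y - 1}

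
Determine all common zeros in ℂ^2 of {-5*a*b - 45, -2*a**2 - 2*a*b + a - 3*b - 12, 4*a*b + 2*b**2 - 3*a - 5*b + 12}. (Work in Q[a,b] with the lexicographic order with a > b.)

Compute a lex Gröbner basis by Buchberger's algorithm.
f_1 = -5*a*b - 45, LT = a*b.
f_2 = -2*a**2 - 2*a*b + a - 3*b - 12, LT = a**2.
f_3 = 4*a*b - 3*a + 2*b**2 - 5*b + 12, LT = a*b.

S(f_1,f_2): lcm = a**2*b. S = -a*b**2 + 1/2*a*b + 9*a - 3/2*b**2 - 6*b.
  reduce S modulo (f_1, f_2, f_3):
  remainder 9*a - 3/2*b**2 + 3*b - 9/2 ≠ 0; add h_4 = 9*a - 3/2*b**2 + 3*b - 9/2 to the basis.

S(f_1,f_3): lcm = a*b. S = 3/4*a - 1/2*b**2 + 5/4*b + 6.
  reduce S modulo (f_1, f_2, f_3, h_4):
  remainder -3/8*b**2 + b + 51/8 ≠ 0; add h_5 = -3/8*b**2 + b + 51/8 to the basis.

S(f_2,f_3): lcm = a**2*b. S = 3/4*a**2 + 1/2*a*b**2 + 3/4*a*b - 3*a + 3/2*b**2 + 6*b.
  reduce S modulo (f_1, f_2, f_3, h_4, h_5):
  remainder 49/12*b + 49/4 ≠ 0; add h_6 = 49/12*b + 49/4 to the basis.

The other S-polynomials (S(f_1,h_4), S(f_2,h_4), S(f_3,h_4), S(f_1,h_5), S(f_2,h_5), S(f_3,h_5), S(h_4,h_5), S(f_1,h_6), S(f_2,h_6), S(f_3,h_6), S(h_4,h_6), S(h_5,h_6)) all reduce to 0 modulo the current basis, so we have a Gröbner basis.
Inter-reduce: drop elements whose leading term is divisible by another's, tail-reduce, and make monic.
Reduced Gröbner basis: {a - 3, b + 3}.

Since the basis is lex-ordered, b + 3 is univariate in b. Its roots are {-3}. Back-substituting each root into the other basis elements fixes the other coordinates.
  b = -3: the earlier basis element becomes a - 3 = 0, giving a = 3 — point (3, -3).

{(3, -3)}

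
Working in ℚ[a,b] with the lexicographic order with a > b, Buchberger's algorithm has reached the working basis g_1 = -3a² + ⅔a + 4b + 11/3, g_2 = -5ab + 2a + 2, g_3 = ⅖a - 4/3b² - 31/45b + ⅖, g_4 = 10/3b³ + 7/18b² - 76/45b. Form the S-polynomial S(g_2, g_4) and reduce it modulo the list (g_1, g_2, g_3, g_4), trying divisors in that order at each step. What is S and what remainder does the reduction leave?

lcm(LM(g_2), LM(g_4)) = ab³.
S = (lcm/LT(g_2))·g_2 − (lcm/LT(g_4))·g_4 = -31/60ab² + 38/75ab - ⅖b².
Reduce S modulo (g_1, g_2, g_3, g_4) in that order:
  leading term ab²: subtract (31/300b)·g_2 from -31/60ab² + 38/75ab - ⅖b² → 3/10ab - ⅖b² - 31/150b
  leading term ab: subtract (-3/50)·g_2 from 3/10ab - ⅖b² - 31/150b → 3/25a - ⅖b² - 31/150b + 3/25
  leading term a: subtract (3/10)·g_3 from 3/25a - ⅖b² - 31/150b + 3/25 → 0
The remainder is 0, so this S-polynomial contributes no new basis element.

S(g_2, g_4) = -31/60ab² + 38/75ab - ⅖b²; remainder on division = 0.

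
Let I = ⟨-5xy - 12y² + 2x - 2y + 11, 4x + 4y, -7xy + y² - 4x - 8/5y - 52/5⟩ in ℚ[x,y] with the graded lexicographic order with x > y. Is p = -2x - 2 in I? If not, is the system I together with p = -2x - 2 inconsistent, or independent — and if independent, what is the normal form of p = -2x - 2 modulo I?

First compute the reduced Gröbner basis of I by Buchberger's algorithm.
f_1 = -5xy - 12y² + 2x - 2y + 11, LT = xy.
f_2 = 4x + 4y, LT = x.
f_3 = -7xy + y² - 4x - 8/5y - 52/5, LT = xy.

S(f_1,f_2): lcm = xy. S = 7/5y² - ⅖x + ⅖y - 11/5.
  leading term y²: no divisor's leading term divides it; move 7/5y² to the remainder.
  leading term x: subtract (-1/10)·f_2 from -⅖x + ⅖y - 11/5 → ⅘y - 11/5
  leading term y: no divisor's leading term divides it; move ⅘y to the remainder.
  leading term 1: no divisor's leading term divides it; move -11/5 to the remainder.
  remainder 7/5y² + ⅘y - 11/5 ≠ 0; add h_4 = 7/5y² + ⅘y - 11/5 to the basis.

S(f_1,f_3): lcm = xy. S = 89/35y² - 34/35x + 6/35y - 129/35.
  leading term y²: subtract (89/49)·h_4 from 89/35y² - 34/35x + 6/35y - 129/35 → -34/35x - 314/245y + 76/245
  leading term x: subtract (-17/70)·f_2 from -34/35x - 314/245y + 76/245 → -76/245y + 76/245
  leading term y: no divisor's leading term divides it; move -76/245y to the remainder.
  leading term 1: no divisor's leading term divides it; move 76/245 to the remainder.
  remainder -76/245y + 76/245 ≠ 0; add h_5 = -76/245y + 76/245 to the basis.

The other S-polynomials (S(f_2,f_3), S(f_1,h_4), S(f_2,h_4), S(f_3,h_4), S(f_1,h_5), S(f_2,h_5), S(f_3,h_5), S(h_4,h_5)) all reduce to 0 modulo the current basis, so we have a Gröbner basis.
Inter-reduce: drop elements whose leading term is divisible by another's, tail-reduce, and make monic.
Reduced Gröbner basis: {x + 1, y - 1}.
Label its elements g_1 = x + 1, g_2 = y - 1.

Reduce p = -2x - 2 modulo G:
  leading term x: subtract (-2)·g_1 from -2x - 2 → 0
  normal form = 0.
Since the normal form is 0, p ∈ I.

The remainder on division by a Gröbner basis is unique — it is the normal form.

-2x - 2 lies in I (it reduces to 0).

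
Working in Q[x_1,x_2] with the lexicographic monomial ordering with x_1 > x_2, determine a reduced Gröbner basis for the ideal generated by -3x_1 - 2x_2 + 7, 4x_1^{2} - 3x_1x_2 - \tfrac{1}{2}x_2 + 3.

G = {x_1 + \tfrac{2}{3}x_2 - \tfrac{7}{3}, x_2^{2} - \tfrac{359}{68}x_2 + \tfrac{223}{34}}

f_1 = -3x_1 - 2x_2 + 7, LT = x_1.
f_2 = 4x_1^{2} - 3x_1x_2 - \tfrac{1}{2}x_2 + 3, LT = x_1^{2}.

S(f_1,f_2): lcm = x_1^{2}. S = \tfrac{17}{12}x_1x_2 - \tfrac{7}{3}x_1 + \tfrac{1}{8}x_2 - \tfrac{3}{4}.
  leading term x_1x_2: subtract (-\tfrac{17}{36}x_2)·f_1 from \tfrac{17}{12}x_1x_2 - \tfrac{7}{3}x_1 + \tfrac{1}{8}x_2 - \tfrac{3}{4} → -\tfrac{7}{3}x_1 - \tfrac{17}{18}x_2^{2} + \tfrac{247}{72}x_2 - \tfrac{3}{4}
  leading term x_1: subtract (\tfrac{7}{9})·f_1 from -\tfrac{7}{3}x_1 - \tfrac{17}{18}x_2^{2} + \tfrac{247}{72}x_2 - \tfrac{3}{4} → -\tfrac{17}{18}x_2^{2} + \tfrac{359}{72}x_2 - \tfrac{223}{36}
  leading term x_2^{2}: no divisor's leading term divides it; move -\tfrac{17}{18}x_2^{2} to the remainder.
  leading term x_2: no divisor's leading term divides it; move \tfrac{359}{72}x_2 to the remainder.
  leading term 1: no divisor's leading term divides it; move -\tfrac{223}{36} to the remainder.
  remainder -\tfrac{17}{18}x_2^{2} + \tfrac{359}{72}x_2 - \tfrac{223}{36} ≠ 0; add g_3 = -\tfrac{17}{18}x_2^{2} + \tfrac{359}{72}x_2 - \tfrac{223}{36} to the basis.

The other S-polynomials (S(f_1,g_3), S(f_2,g_3)) all reduce to 0 modulo the current basis, so we have a Gröbner basis.
Inter-reduce: drop elements whose leading term is divisible by another's, tail-reduce, and make monic.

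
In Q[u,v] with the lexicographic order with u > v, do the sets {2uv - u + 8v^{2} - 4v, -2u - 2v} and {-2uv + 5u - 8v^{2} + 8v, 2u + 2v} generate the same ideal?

Yes, the ideals are equal.

Equality of ideals is decidable: compute both reduced Gröbner bases (unique for the ordering) and check whether they agree.
Buchberger on the first generating set:
f_1 = 2uv - u + 8v^{2} - 4v, LT = uv.
f_2 = -2u - 2v, LT = u.

S(f_1,f_2): lcm = uv. S = -\tfrac{1}{2}u + 3v^{2} - 2v.
  leading term u: subtract (\tfrac{1}{4})·f_2 from -\tfrac{1}{2}u + 3v^{2} - 2v → 3v^{2} - \tfrac{3}{2}v
  leading term v^{2}: no divisor's leading term divides it; move 3v^{2} to the remainder.
  leading term v: no divisor's leading term divides it; move -\tfrac{3}{2}v to the remainder.
  remainder 3v^{2} - \tfrac{3}{2}v ≠ 0; add g_3 = 3v^{2} - \tfrac{3}{2}v to the basis.

S(f_1,g_3): lcm = uv^{2}. S = 4v^{3} - 2v^{2}.
  leading term v^{3}: subtract (\tfrac{4}{3}v)·g_3 from 4v^{3} - 2v^{2} → 0
  remainder 0.

S(f_2,g_3): leading monomials are coprime, so the S-polynomial reduces to 0 (Buchberger's first criterion).
Every S-polynomial of the final basis reduces to 0, so we have a Gröbner basis.
Inter-reduce: drop elements whose leading term is divisible by another's, tail-reduce, and make monic.
Reduced Gröbner basis: {u + v, v^{2} - \tfrac{1}{2}v}.

Buchberger on the second generating set:
h_1 = -2uv + 5u - 8v^{2} + 8v, LT = uv.
h_2 = 2u + 2v, LT = u.

S(h_1,h_2): lcm = uv. S = -\tfrac{5}{2}u + 3v^{2} - 4v.
  leading term u: subtract (-\tfrac{5}{4})·h_2 from -\tfrac{5}{2}u + 3v^{2} - 4v → 3v^{2} - \tfrac{3}{2}v
  leading term v^{2}: no divisor's leading term divides it; move 3v^{2} to the remainder.
  leading term v: no divisor's leading term divides it; move -\tfrac{3}{2}v to the remainder.
  remainder 3v^{2} - \tfrac{3}{2}v ≠ 0; add k_3 = 3v^{2} - \tfrac{3}{2}v to the basis.

S(h_1,k_3): lcm = uv^{2}. S = -2uv + 4v^{3} - 4v^{2}.
  leading term uv: subtract (1)·h_1 from -2uv + 4v^{3} - 4v^{2} → -5u + 4v^{3} + 4v^{2} - 8v
  leading term u: subtract (-\tfrac{5}{2})·h_2 from -5u + 4v^{3} + 4v^{2} - 8v → 4v^{3} + 4v^{2} - 3v
  leading term v^{3}: subtract (\tfrac{4}{3}v)·k_3 from 4v^{3} + 4v^{2} - 3v → 6v^{2} - 3v
  leading term v^{2}: subtract (2)·k_3 from 6v^{2} - 3v → 0
  remainder 0.

S(h_2,k_3): leading monomials are coprime, so the S-polynomial reduces to 0 (Buchberger's first criterion).
Every S-polynomial of the final basis reduces to 0, so we have a Gröbner basis.
Inter-reduce: drop elements whose leading term is divisible by another's, tail-reduce, and make monic.
Reduced Gröbner basis: {u + v, v^{2} - \tfrac{1}{2}v}.

The two bases agree; hence the ideals are identical.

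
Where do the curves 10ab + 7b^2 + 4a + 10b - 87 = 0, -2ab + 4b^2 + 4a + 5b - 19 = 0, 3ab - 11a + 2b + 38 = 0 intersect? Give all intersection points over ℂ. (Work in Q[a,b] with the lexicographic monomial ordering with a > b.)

Compute a lex Gröbner basis by Buchberger's algorithm.
f_1 = 10ab + 4a + 7b^2 + 10b - 87, LT = ab.
f_2 = -2ab + 4a + 4b^2 + 5b - 19, LT = ab.
f_3 = 3ab - 11a + 2b + 38, LT = ab.

S(f_1,f_2): lcm = ab. S = 12/5a + 27/10b^2 + 7/2b - 91/5.
  leading term a: no divisor's leading term divides it; move 12/5a to the remainder.
  leading term b^2: no divisor's leading term divides it; move 27/10b^2 to the remainder.
  leading term b: no divisor's leading term divides it; move 7/2b to the remainder.
  leading term 1: no divisor's leading term divides it; move -91/5 to the remainder.
  remainder 12/5a + 27/10b^2 + 7/2b - 91/5 ≠ 0; add h_4 = 12/5a + 27/10b^2 + 7/2b - 91/5 to the basis.

S(f_1,f_3): lcm = ab. S = 61/15a + 7/10b^2 + 1/3b - 641/30.
  leading term a: subtract (61/36)·h_4 from 61/15a + 7/10b^2 + 1/3b - 641/30 → -31/8b^2 - 403/72b + 341/36
  leading term b^2: no divisor's leading term divides it; move -31/8b^2 to the remainder.
  leading term b: no divisor's leading term divides it; move -403/72b to the remainder.
  leading term 1: no divisor's leading term divides it; move 341/36 to the remainder.
  remainder -31/8b^2 - 403/72b + 341/36 ≠ 0; add h_5 = -31/8b^2 - 403/72b + 341/36 to the basis.

S(f_1,h_4): lcm = ab. S = 2/5a - 9/8b^3 - 91/120b^2 + 103/12b - 87/10.
  leading term a: subtract (1/6)·h_4 from 2/5a - 9/8b^3 - 91/120b^2 + 103/12b - 87/10 → -9/8b^3 - 29/24b^2 + 8b - 17/3
  leading term b^3: subtract (9/31b)·h_5 from -9/8b^3 - 29/24b^2 + 8b - 17/3 → 5/12b^2 + 21/4b - 17/3
  leading term b^2: subtract (-10/93)·h_5 from 5/12b^2 + 21/4b - 17/3 → 251/54b - 251/54
  leading term b: no divisor's leading term divides it; move 251/54b to the remainder.
  leading term 1: no divisor's leading term divides it; move -251/54 to the remainder.
  remainder 251/54b - 251/54 ≠ 0; add h_6 = 251/54b - 251/54 to the basis.

The other S-polynomials (S(f_2,f_3), S(f_2,h_4), S(f_3,h_4), S(f_1,h_5), S(f_2,h_5), S(f_3,h_5), S(h_4,h_5), S(f_1,h_6), S(f_2,h_6), S(f_3,h_6), S(h_4,h_6), S(h_5,h_6)) all reduce to 0 modulo the current basis, so we have a Gröbner basis.
Inter-reduce: drop elements whose leading term is divisible by another's, tail-reduce, and make monic.
Reduced Gröbner basis: {a - 5, b - 1}.

From the last basis element, b - 1 = 0, so b takes values in {1}. Each choice, substituted upward through the basis, yields the corresponding point(s) of the solution set.
  b = 1: the earlier basis element becomes a - 5 = 0, giving a = 5 — point (5, 1).

{(5, 1)}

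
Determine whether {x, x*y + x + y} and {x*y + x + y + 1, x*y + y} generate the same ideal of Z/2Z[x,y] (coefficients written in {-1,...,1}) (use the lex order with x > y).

No, the ideals differ.

Two ideals are equal iff their reduced Gröbner bases coincide (the reduced basis is unique for a fixed ordering).
Buchberger on the first generating set:
f_1 = x, LT = x.
f_2 = x*y + x + y, LT = x*y.

S(f_1,f_2): lcm = x*y. S = x + y.
  leading term x: subtract (1)·f_1 from x + y → y
  leading term y: no divisor's leading term divides it; move y to the remainder.
  remainder y ≠ 0; add g_3 = y to the basis.

The other S-polynomials (S(f_1,g_3), S(f_2,g_3)) all reduce to 0 modulo the current basis, so we have a Gröbner basis.
Inter-reduce: drop elements whose leading term is divisible by another's, tail-reduce, and make monic.
Reduced Gröbner basis: {x, y}.

Buchberger on the second generating set:
h_1 = x*y + x + y + 1, LT = x*y.
h_2 = x*y + y, LT = x*y.

S(h_1,h_2): lcm = x*y. S = x + 1.
  leading term x: no divisor's leading term divides it; move x to the remainder.
  leading term 1: no divisor's leading term divides it; move 1 to the remainder.
  remainder x + 1 ≠ 0; add k_3 = x + 1 to the basis.

The other S-polynomials (S(h_1,k_3), S(h_2,k_3)) all reduce to 0 modulo the current basis, so we have a Gröbner basis.
Inter-reduce: drop elements whose leading term is divisible by another's, tail-reduce, and make monic.
Reduced Gröbner basis: {x + 1}.

Since the reduced bases disagree, the two ideals are not the same.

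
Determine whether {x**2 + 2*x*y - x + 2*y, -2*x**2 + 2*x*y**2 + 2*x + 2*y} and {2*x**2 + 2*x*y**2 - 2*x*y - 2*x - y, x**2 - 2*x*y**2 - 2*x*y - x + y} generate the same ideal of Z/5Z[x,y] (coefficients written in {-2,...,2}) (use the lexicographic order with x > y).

No, the ideals differ.

Two ideals are equal iff their reduced Gröbner bases coincide (the reduced basis is unique for a fixed ordering).
Buchberger on the first generating set:
f_1 = x**2 + 2*x*y - x + 2*y, LT = x**2.
f_2 = -2*x**2 + 2*x*y**2 + 2*x + 2*y, LT = x**2.

S(f_1,f_2): lcm = x**2. S = x*y**2 + 2*x*y - 2*y.
  leading term x*y**2: no divisor's leading term divides it; move x*y**2 to the remainder.
  leading term x*y: no divisor's leading term divides it; move 2*x*y to the remainder.
  leading term y: no divisor's leading term divides it; move -2*y to the remainder.
  remainder x*y**2 + 2*x*y - 2*y ≠ 0; add g_3 = x*y**2 + 2*x*y - 2*y to the basis.

S(f_1,g_3): lcm = x**2*y**2. S = -2*x**2*y + 2*x*y**3 - x*y**2 + 2*x*y + 2*y**3.
  leading term x**2*y: subtract (-2*y)·f_1 from -2*x**2*y + 2*x*y**3 - x*y**2 + 2*x*y + 2*y**3 → 2*x*y**3 - 2*x*y**2 + 2*y**3 - y**2
  leading term x*y**3: subtract (2*y)·g_3 from 2*x*y**3 - 2*x*y**2 + 2*y**3 - y**2 → -x*y**2 + 2*y**3 - 2*y**2
  leading term x*y**2: subtract (-1)·g_3 from -x*y**2 + 2*y**3 - 2*y**2 → 2*x*y + 2*y**3 - 2*y**2 - 2*y
  leading term x*y: no divisor's leading term divides it; move 2*x*y to the remainder.
  leading term y**3: no divisor's leading term divides it; move 2*y**3 to the remainder.
  leading term y**2: no divisor's leading term divides it; move -2*y**2 to the remainder.
  leading term y: no divisor's leading term divides it; move -2*y to the remainder.
  remainder 2*x*y + 2*y**3 - 2*y**2 - 2*y ≠ 0; add g_4 = 2*x*y + 2*y**3 - 2*y**2 - 2*y to the basis.

S(g_3,g_4): lcm = x*y**2. S = 2*x*y - y**4 + y**3 + y**2 - 2*y.
  leading term x*y: subtract (1)·g_4 from 2*x*y - y**4 + y**3 + y**2 - 2*y → -y**4 - y**3 - 2*y**2
  leading term y**4: no divisor's leading term divides it; move -y**4 to the remainder.
  leading term y**3: no divisor's leading term divides it; move -y**3 to the remainder.
  leading term y**2: no divisor's leading term divides it; move -2*y**2 to the remainder.
  remainder -y**4 - y**3 - 2*y**2 ≠ 0; add g_5 = -y**4 - y**3 - 2*y**2 to the basis.

The other S-polynomials (S(f_2,g_3), S(f_1,g_4), S(f_2,g_4), S(f_1,g_5), S(f_2,g_5), S(g_3,g_5), S(g_4,g_5)) all reduce to 0 modulo the current basis, so we have a Gröbner basis.
Inter-reduce: drop elements whose leading term is divisible by another's, tail-reduce, and make monic.
Reduced Gröbner basis: {x**2 - x - 2*y**3 + 2*y**2 - y, x*y + y**3 - y**2 - y, y**4 + y**3 + 2*y**2}.

Buchberger on the second generating set:
h_1 = 2*x**2 + 2*x*y**2 - 2*x*y - 2*x - y, LT = x**2.
h_2 = x**2 - 2*x*y**2 - 2*x*y - x + y, LT = x**2.

S(h_1,h_2): lcm = x**2. S = -2*x*y**2 + x*y + y.
  leading term x*y**2: no divisor's leading term divides it; move -2*x*y**2 to the remainder.
  leading term x*y: no divisor's leading term divides it; move x*y to the remainder.
  leading term y: no divisor's leading term divides it; move y to the remainder.
  remainder -2*x*y**2 + x*y + y ≠ 0; add k_3 = -2*x*y**2 + x*y + y to the basis.

S(h_1,k_3): lcm = x**2*y**2. S = -2*x**2*y + x*y**4 - x*y**3 - x*y**2 - 2*x*y + 2*y**3.
  leading term x**2*y: subtract (-y)·h_1 from -2*x**2*y + x*y**4 - x*y**3 - x*y**2 - 2*x*y + 2*y**3 → x*y**4 + x*y**3 + 2*x*y**2 + x*y + 2*y**3 - y**2
  leading term x*y**4: subtract (2*y**2)·k_3 from x*y**4 + x*y**3 + 2*x*y**2 + x*y + 2*y**3 - y**2 → -x*y**3 + 2*x*y**2 + x*y - y**2
  leading term x*y**3: subtract (-2*y)·k_3 from -x*y**3 + 2*x*y**2 + x*y - y**2 → -x*y**2 + x*y + y**2
  leading term x*y**2: subtract (-2)·k_3 from -x*y**2 + x*y + y**2 → -2*x*y + y**2 + 2*y
  leading term x*y: no divisor's leading term divides it; move -2*x*y to the remainder.
  leading term y**2: no divisor's leading term divides it; move y**2 to the remainder.
  leading term y: no divisor's leading term divides it; move 2*y to the remainder.
  remainder -2*x*y + y**2 + 2*y ≠ 0; add k_4 = -2*x*y + y**2 + 2*y to the basis.

S(k_3,k_4): lcm = x*y**2. S = 2*x*y - 2*y**3 + y**2 + 2*y.
  leading term x*y: subtract (-1)·k_4 from 2*x*y - 2*y**3 + y**2 + 2*y → -2*y**3 + 2*y**2 - y
  leading term y**3: no divisor's leading term divides it; move -2*y**3 to the remainder.
  leading term y**2: no divisor's leading term divides it; move 2*y**2 to the remainder.
  leading term y: no divisor's leading term divides it; move -y to the remainder.
  remainder -2*y**3 + 2*y**2 - y ≠ 0; add k_5 = -2*y**3 + 2*y**2 - y to the basis.

The other S-polynomials (S(h_2,k_3), S(h_1,k_4), S(h_2,k_4), S(h_1,k_5), S(h_2,k_5), S(k_3,k_5), S(k_4,k_5)) all reduce to 0 modulo the current basis, so we have a Gröbner basis.
Inter-reduce: drop elements whose leading term is divisible by another's, tail-reduce, and make monic.
Reduced Gröbner basis: {x**2 - x + y**2 + 2*y, x*y + 2*y**2 - y, y**3 - y**2 - 2*y}.

The bases are distinct; the ideals are different.
The choice of monomial ordering does not affect the verdict — as long as both bases are computed under the same ordering, their equality decides ideal equality.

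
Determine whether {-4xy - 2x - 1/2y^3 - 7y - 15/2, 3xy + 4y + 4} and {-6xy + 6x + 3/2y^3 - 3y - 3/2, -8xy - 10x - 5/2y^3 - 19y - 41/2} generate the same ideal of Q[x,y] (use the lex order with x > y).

No, the ideals differ.

Equality of ideals is decidable: compute both reduced Gröbner bases (unique for the ordering) and check whether they agree.
Buchberger on the first generating set:
f_1 = -4xy - 2x - 1/2y^3 - 7y - 15/2, LT = xy.
f_2 = 3xy + 4y + 4, LT = xy.

S(f_1,f_2): lcm = xy. S = 1/2x + 1/8y^3 + 5/12y + 13/24.
  leading term x: no divisor's leading term divides it; move 1/2x to the remainder.
  leading term y^3: no divisor's leading term divides it; move 1/8y^3 to the remainder.
  leading term y: no divisor's leading term divides it; move 5/12y to the remainder.
  leading term 1: no divisor's leading term divides it; move 13/24 to the remainder.
  remainder 1/2x + 1/8y^3 + 5/12y + 13/24 ≠ 0; add g_3 = 1/2x + 1/8y^3 + 5/12y + 13/24 to the basis.

S(f_1,g_3): lcm = xy. S = 1/2x - 1/4y^4 + 1/8y^3 - 5/6y^2 + 2/3y + 15/8.
  leading term x: subtract (1)·g_3 from 1/2x - 1/4y^4 + 1/8y^3 - 5/6y^2 + 2/3y + 15/8 → -1/4y^4 - 5/6y^2 + 1/4y + 4/3
  leading term y^4: no divisor's leading term divides it; move -1/4y^4 to the remainder.
  leading term y^2: no divisor's leading term divides it; move -5/6y^2 to the remainder.
  leading term y: no divisor's leading term divides it; move 1/4y to the remainder.
  leading term 1: no divisor's leading term divides it; move 4/3 to the remainder.
  remainder -1/4y^4 - 5/6y^2 + 1/4y + 4/3 ≠ 0; add g_4 = -1/4y^4 - 5/6y^2 + 1/4y + 4/3 to the basis.

The other S-polynomials (S(f_2,g_3), S(f_1,g_4), S(f_2,g_4), S(g_3,g_4)) all reduce to 0 modulo the current basis, so we have a Gröbner basis.
Inter-reduce: drop elements whose leading term is divisible by another's, tail-reduce, and make monic.
Reduced Gröbner basis: {x + 1/4y^3 + 5/6y + 13/12, y^4 + 10/3y^2 - y - 16/3}.

Buchberger on the second generating set:
h_1 = -6xy + 6x + 3/2y^3 - 3y - 3/2, LT = xy.
h_2 = -8xy - 10x - 5/2y^3 - 19y - 41/2, LT = xy.

S(h_1,h_2): lcm = xy. S = -9/4x - 9/16y^3 - 15/8y - 37/16.
  leading term x: no divisor's leading term divides it; move -9/4x to the remainder.
  leading term y^3: no divisor's leading term divides it; move -9/16y^3 to the remainder.
  leading term y: no divisor's leading term divides it; move -15/8y to the remainder.
  leading term 1: no divisor's leading term divides it; move -37/16 to the remainder.
  remainder -9/4x - 9/16y^3 - 15/8y - 37/16 ≠ 0; add k_3 = -9/4x - 9/16y^3 - 15/8y - 37/16 to the basis.

S(h_1,k_3): lcm = xy. S = -x - 1/4y^4 - 1/4y^3 - 5/6y^2 - 19/36y + 1/4.
  leading term x: subtract (4/9)·k_3 from -x - 1/4y^4 - 1/4y^3 - 5/6y^2 - 19/36y + 1/4 → -1/4y^4 - 5/6y^2 + 11/36y + 23/18
  leading term y^4: no divisor's leading term divides it; move -1/4y^4 to the remainder.
  leading term y^2: no divisor's leading term divides it; move -5/6y^2 to the remainder.
  leading term y: no divisor's leading term divides it; move 11/36y to the remainder.
  leading term 1: no divisor's leading term divides it; move 23/18 to the remainder.
  remainder -1/4y^4 - 5/6y^2 + 11/36y + 23/18 ≠ 0; add k_4 = -1/4y^4 - 5/6y^2 + 11/36y + 23/18 to the basis.

The other S-polynomials (S(h_2,k_3), S(h_1,k_4), S(h_2,k_4), S(k_3,k_4)) all reduce to 0 modulo the current basis, so we have a Gröbner basis.
Inter-reduce: drop elements whose leading term is divisible by another's, tail-reduce, and make monic.
Reduced Gröbner basis: {x + 1/4y^3 + 5/6y + 37/36, y^4 + 10/3y^2 - 11/9y - 46/9}.

The bases are distinct; the ideals are different.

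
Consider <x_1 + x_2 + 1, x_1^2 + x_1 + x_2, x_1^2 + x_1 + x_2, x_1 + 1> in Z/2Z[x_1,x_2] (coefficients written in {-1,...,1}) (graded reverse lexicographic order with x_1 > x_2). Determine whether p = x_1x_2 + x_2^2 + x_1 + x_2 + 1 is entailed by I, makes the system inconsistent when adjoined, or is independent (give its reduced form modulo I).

x_1x_2 + x_2^2 + x_1 + x_2 + 1 lies in I (it reduces to 0).

First compute the reduced Gröbner basis of I by Buchberger's algorithm.
f_1 = x_1 + x_2 + 1, LT = x_1.
f_2 = x_1^2 + x_1 + x_2, LT = x_1^2.
f_3 = x_1^2 + x_1 + x_2, LT = x_1^2.
f_4 = x_1 + 1, LT = x_1.

S(f_1,f_2): lcm = x_1^2. S = x_1x_2 + x_2.
  leading term x_1x_2: subtract (x_2)·f_1 from x_1x_2 + x_2 → x_2^2
  leading term x_2^2: no divisor's leading term divides it; move x_2^2 to the remainder.
  remainder x_2^2 ≠ 0; add h_5 = x_2^2 to the basis.

S(f_1,f_3): lcm = x_1^2. S = x_1x_2 + x_2.
  leading term x_1x_2: subtract (x_2)·f_1 from x_1x_2 + x_2 → x_2^2
  leading term x_2^2: subtract (1)·h_5 from x_2^2 → 0
  remainder 0.

S(f_1,f_4): lcm = x_1. S = x_2.
  leading term x_2: no divisor's leading term divides it; move x_2 to the remainder.
  remainder x_2 ≠ 0; add h_6 = x_2 to the basis.

S(f_2,f_3): lcm = x_1^2. S = 0.
  remainder 0.

S(f_2,f_4): lcm = x_1^2. S = x_2.
  leading term x_2: subtract (1)·h_6 from x_2 → 0
  remainder 0.

S(f_3,f_4): lcm = x_1^2. S = x_2.
  leading term x_2: subtract (1)·h_6 from x_2 → 0
  remainder 0.

S(f_1,h_5): leading monomials are coprime, so the S-polynomial reduces to 0 (Buchberger's first criterion).
S(f_2,h_5): leading monomials are coprime, so the S-polynomial reduces to 0 (Buchberger's first criterion).
S(f_3,h_5): leading monomials are coprime, so the S-polynomial reduces to 0 (Buchberger's first criterion).
S(f_4,h_5): leading monomials are coprime, so the S-polynomial reduces to 0 (Buchberger's first criterion).
S(f_1,h_6): leading monomials are coprime, so the S-polynomial reduces to 0 (Buchberger's first criterion).
S(f_2,h_6): leading monomials are coprime, so the S-polynomial reduces to 0 (Buchberger's first criterion).
S(f_3,h_6): leading monomials are coprime, so the S-polynomial reduces to 0 (Buchberger's first criterion).
S(f_4,h_6): leading monomials are coprime, so the S-polynomial reduces to 0 (Buchberger's first criterion).
S(h_5,h_6): lcm = x_2^2. S = 0.
  remainder 0.

Every S-polynomial of the final basis reduces to 0, so we have a Gröbner basis.
Inter-reduce: drop elements whose leading term is divisible by another's, tail-reduce, and make monic.
Reduced Gröbner basis: {x_1 + 1, x_2}.
Label its elements g_1 = x_1 + 1, g_2 = x_2.

Reduce p = x_1x_2 + x_2^2 + x_1 + x_2 + 1 modulo G:
  leading term x_1x_2: subtract (x_2)·g_1 from x_1x_2 + x_2^2 + x_1 + x_2 + 1 → x_2^2 + x_1 + 1
  leading term x_2^2: subtract (x_2)·g_2 from x_2^2 + x_1 + 1 → x_1 + 1
  leading term x_1: subtract (1)·g_1 from x_1 + 1 → 0
  normal form = 0.
Since the normal form is 0, p ∈ I.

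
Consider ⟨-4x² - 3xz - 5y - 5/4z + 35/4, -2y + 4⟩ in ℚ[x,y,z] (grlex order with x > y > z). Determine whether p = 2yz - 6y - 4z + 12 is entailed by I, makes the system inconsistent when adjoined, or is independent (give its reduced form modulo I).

2yz - 6y - 4z + 12 lies in I (it reduces to 0).

First compute the reduced Gröbner basis of I by Buchberger's algorithm.
f_1 = -4x² - 3xz - 5y - 5/4z + 35/4, LT = x².
f_2 = -2y + 4, LT = y.

The S-polynomials (S(f_1,f_2)) all reduce to 0 modulo the current basis, so we have a Gröbner basis.
Inter-reduce: drop elements whose leading term is divisible by another's, tail-reduce, and make monic.
Reduced Gröbner basis: {x² + ¾xz + 5/16z + 5/16, y - 2}.
Label its elements g_1 = x² + ¾xz + 5/16z + 5/16, g_2 = y - 2.

Reduce p = 2yz - 6y - 4z + 12 modulo G:
  leading term yz: subtract (2z)·g_2 from 2yz - 6y - 4z + 12 → -6y + 12
  leading term y: subtract (-6)·g_2 from -6y + 12 → 0
  normal form = 0.
Since the normal form is 0, p ∈ I.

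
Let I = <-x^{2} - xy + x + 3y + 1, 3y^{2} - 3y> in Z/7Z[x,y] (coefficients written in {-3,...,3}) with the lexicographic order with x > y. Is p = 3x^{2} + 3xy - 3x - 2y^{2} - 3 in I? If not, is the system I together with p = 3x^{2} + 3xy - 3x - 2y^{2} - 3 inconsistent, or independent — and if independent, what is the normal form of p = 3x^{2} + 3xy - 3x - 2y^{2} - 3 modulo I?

First compute the reduced Gröbner basis of I by Buchberger's algorithm.
f_1 = -x^{2} - xy + x + 3y + 1, LT = x^{2}.
f_2 = 3y^{2} - 3y, LT = y^{2}.

The S-polynomials (S(f_1,f_2)) all reduce to 0 modulo the current basis, so we have a Gröbner basis.
Inter-reduce: drop elements whose leading term is divisible by another's, tail-reduce, and make monic.
Reduced Gröbner basis: {x^{2} + xy - x - 3y - 1, y^{2} - y}.
Label its elements g_1 = x^{2} + xy - x - 3y - 1, g_2 = y^{2} - y.

Reduce p = 3x^{2} + 3xy - 3x - 2y^{2} - 3 modulo G:
  leading term x^{2}: subtract (3)·g_1 from 3x^{2} + 3xy - 3x - 2y^{2} - 3 → -2y^{2} + 2y
  leading term y^{2}: subtract (-2)·g_2 from -2y^{2} + 2y → 0
  normal form = 0.
Since the normal form is 0, p ∈ I.

3x^{2} + 3xy - 3x - 2y^{2} - 3 lies in I (it reduces to 0).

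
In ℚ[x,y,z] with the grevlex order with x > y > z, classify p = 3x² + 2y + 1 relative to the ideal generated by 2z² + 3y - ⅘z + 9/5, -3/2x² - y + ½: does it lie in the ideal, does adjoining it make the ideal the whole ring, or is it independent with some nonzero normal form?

First compute the reduced Gröbner basis of I by Buchberger's algorithm.
f_1 = 2z² + 3y - ⅘z + 9/5, LT = z².
f_2 = -3/2x² - y + ½, LT = x².

S(f_1,f_2): leading monomials are coprime, so the S-polynomial reduces to 0 (Buchberger's first criterion).
Every S-polynomial of the final basis reduces to 0, so we have a Gröbner basis.
Inter-reduce: drop elements whose leading term is divisible by another's, tail-reduce, and make monic.
Reduced Gröbner basis: {x² + ⅔y - ⅓, z² + 3/2y - ⅖z + 9/10}.
Label its elements g_1 = x² + ⅔y - ⅓, g_2 = z² + 3/2y - ⅖z + 9/10.

Reduce p = 3x² + 2y + 1 modulo G:
  leading term x²: subtract (3)·g_1 from 3x² + 2y + 1 → 2
  leading term 1: no divisor's leading term divides it; move 2 to the remainder.
  normal form = 2.
The normal form is nonzero, so p ∉ I. Since p minus its normal form lies in I, I + (p) = I + (r) where r = 2; decide whether this ideal is the whole ring.
Here r = 2 is a nonzero constant, hence a unit: 1 ∈ I + (p), the Gröbner basis of I + (p) is {1}, and the enlarged system has no common solution — adjoining p is inconsistent.

Adjoining 3x² + 2y + 1 makes the ideal the whole ring: the system is inconsistent.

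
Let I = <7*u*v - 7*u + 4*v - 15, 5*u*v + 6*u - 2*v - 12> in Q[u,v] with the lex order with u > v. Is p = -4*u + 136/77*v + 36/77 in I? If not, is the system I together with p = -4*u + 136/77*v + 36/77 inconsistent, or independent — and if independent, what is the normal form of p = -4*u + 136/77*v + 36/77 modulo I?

-4*u + 136/77*v + 36/77 lies in I (it reduces to 0).

First compute the reduced Gröbner basis of I by Buchberger's algorithm.
f_1 = 7*u*v - 7*u + 4*v - 15, LT = u*v.
f_2 = 5*u*v + 6*u - 2*v - 12, LT = u*v.

S(f_1,f_2): lcm = u*v. S = -11/5*u + 34/35*v + 9/35.
  leading term u: no divisor's leading term divides it; move -11/5*u to the remainder.
  leading term v: no divisor's leading term divides it; move 34/35*v to the remainder.
  leading term 1: no divisor's leading term divides it; move 9/35 to the remainder.
  remainder -11/5*u + 34/35*v + 9/35 ≠ 0; add h_3 = -11/5*u + 34/35*v + 9/35 to the basis.

S(f_1,h_3): lcm = u*v. S = -u + 34/77*v**2 + 53/77*v - 15/7.
  leading term u: subtract (5/11)·h_3 from -u + 34/77*v**2 + 53/77*v - 15/7 → 34/77*v**2 + 19/77*v - 174/77
  leading term v**2: no divisor's leading term divides it; move 34/77*v**2 to the remainder.
  leading term v: no divisor's leading term divides it; move 19/77*v to the remainder.
  leading term 1: no divisor's leading term divides it; move -174/77 to the remainder.
  remainder 34/77*v**2 + 19/77*v - 174/77 ≠ 0; add h_4 = 34/77*v**2 + 19/77*v - 174/77 to the basis.

The other S-polynomials (S(f_2,h_3), S(f_1,h_4), S(f_2,h_4), S(h_3,h_4)) all reduce to 0 modulo the current basis, so we have a Gröbner basis.
Inter-reduce: drop elements whose leading term is divisible by another's, tail-reduce, and make monic.
Reduced Gröbner basis: {u - 34/77*v - 9/77, v**2 + 19/34*v - 87/17}.
Label its elements g_1 = u - 34/77*v - 9/77, g_2 = v**2 + 19/34*v - 87/17.

Reduce p = -4*u + 136/77*v + 36/77 modulo G:
  leading term u: subtract (-4)·g_1 from -4*u + 136/77*v + 36/77 → 0
  normal form = 0.
Since the normal form is 0, p ∈ I.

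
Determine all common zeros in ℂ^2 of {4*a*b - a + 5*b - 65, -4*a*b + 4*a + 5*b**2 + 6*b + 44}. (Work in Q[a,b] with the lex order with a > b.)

{(-5, -4), (407/96 + 17*sqrt(2639)*I/96, 41/40 - sqrt(2639)*I/40), (407/96 - 17*sqrt(2639)*I/96, 41/40 + sqrt(2639)*I/40)}

Compute a lex Gröbner basis by Buchberger's algorithm.
f_1 = 4*a*b - a + 5*b - 65, LT = a*b.
f_2 = -4*a*b + 4*a + 5*b**2 + 6*b + 44, LT = a*b.

S(f_1,f_2): lcm = a*b. S = 3/4*a + 5/4*b**2 + 11/4*b - 21/4.
  leading term a: no divisor's leading term divides it; move 3/4*a to the remainder.
  leading term b**2: no divisor's leading term divides it; move 5/4*b**2 to the remainder.
  leading term b: no divisor's leading term divides it; move 11/4*b to the remainder.
  leading term 1: no divisor's leading term divides it; move -21/4 to the remainder.
  remainder 3/4*a + 5/4*b**2 + 11/4*b - 21/4 ≠ 0; add h_3 = 3/4*a + 5/4*b**2 + 11/4*b - 21/4 to the basis.

S(f_1,h_3): lcm = a*b. S = -1/4*a - 5/3*b**3 - 11/3*b**2 + 33/4*b - 65/4.
  leading term a: subtract (-1/3)·h_3 from -1/4*a - 5/3*b**3 - 11/3*b**2 + 33/4*b - 65/4 → -5/3*b**3 - 13/4*b**2 + 55/6*b - 18
  leading term b**3: no divisor's leading term divides it; move -5/3*b**3 to the remainder.
  leading term b**2: no divisor's leading term divides it; move -13/4*b**2 to the remainder.
  leading term b: no divisor's leading term divides it; move 55/6*b to the remainder.
  leading term 1: no divisor's leading term divides it; move -18 to the remainder.
  remainder -5/3*b**3 - 13/4*b**2 + 55/6*b - 18 ≠ 0; add h_4 = -5/3*b**3 - 13/4*b**2 + 55/6*b - 18 to the basis.

The other S-polynomials (S(f_2,h_3), S(f_1,h_4), S(f_2,h_4), S(h_3,h_4)) all reduce to 0 modulo the current basis, so we have a Gröbner basis.
Inter-reduce: drop elements whose leading term is divisible by another's, tail-reduce, and make monic.
Reduced Gröbner basis: {a + 5/3*b**2 + 11/3*b - 7, b**3 + 39/20*b**2 - 11/2*b + 54/5}.

Elimination: the polynomial b**3 + 39/20*b**2 - 11/2*b + 54/5 lies in the elimination ideal for b, so b ∈ {-4, 41/40 - sqrt(2639)*I/40, 41/40 + sqrt(2639)*I/40}. For each such b, the remaining basis elements (now univariate) give the rest of the solution.
  b = -4: the earlier basis element becomes a + 5 = 0, giving a = -5 — point (-5, -4).
  b = 41/40 - sqrt(2639)*I/40: the earlier basis element becomes a - 407/96 - 17*sqrt(2639)*I/96 = 0, giving a = 407/96 + 17*sqrt(2639)*I/96 — point (407/96 + 17*sqrt(2639)*I/96, 41/40 - sqrt(2639)*I/40).
  b = 41/40 + sqrt(2639)*I/40: the earlier basis element becomes a - 407/96 + 17*sqrt(2639)*I/96 = 0, giving a = 407/96 - 17*sqrt(2639)*I/96 — point (407/96 - 17*sqrt(2639)*I/96, 41/40 + sqrt(2639)*I/40).
Substituting each solution back into the original system confirms all equations vanish.
This is the nonlinear analogue of row-reducing a linear system.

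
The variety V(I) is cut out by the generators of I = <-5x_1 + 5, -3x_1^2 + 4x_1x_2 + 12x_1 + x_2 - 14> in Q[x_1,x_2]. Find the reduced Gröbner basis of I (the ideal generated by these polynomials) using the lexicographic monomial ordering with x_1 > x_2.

f_1 = -5x_1 + 5, LT = x_1.
f_2 = -3x_1^2 + 4x_1x_2 + 12x_1 + x_2 - 14, LT = x_1^2.

S(f_1,f_2): lcm = x_1^2. S = 4/3x_1x_2 + 3x_1 + 1/3x_2 - 14/3.
  reduce S modulo (f_1, f_2):
  remainder 5/3x_2 - 5/3 ≠ 0; add g_3 = 5/3x_2 - 5/3 to the basis.

The other S-polynomials (S(f_1,g_3), S(f_2,g_3)) all reduce to 0 modulo the current basis, so we have a Gröbner basis.
Inter-reduce: drop elements whose leading term is divisible by another's, tail-reduce, and make monic.

G = {x_1 - 1, x_2 - 1}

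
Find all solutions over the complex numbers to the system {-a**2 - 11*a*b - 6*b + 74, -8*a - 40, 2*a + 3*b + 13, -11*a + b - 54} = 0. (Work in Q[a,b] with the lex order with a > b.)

{(-5, -1)}

Compute a lex Gröbner basis by Buchberger's algorithm.
f_1 = -a**2 - 11*a*b - 6*b + 74, LT = a**2.
f_2 = -8*a - 40, LT = a.
f_3 = 2*a + 3*b + 13, LT = a.
f_4 = -11*a + b - 54, LT = a.

S(f_1,f_2): lcm = a**2. S = 11*a*b - 5*a + 6*b - 74.
  leading term a*b: subtract (-11/8*b)·f_2 from 11*a*b - 5*a + 6*b - 74 → -5*a - 49*b - 74
  leading term a: subtract (5/8)·f_2 from -5*a - 49*b - 74 → -49*b - 49
  leading term b: no divisor's leading term divides it; move -49*b to the remainder.
  leading term 1: no divisor's leading term divides it; move -49 to the remainder.
  remainder -49*b - 49 ≠ 0; add h_5 = -49*b - 49 to the basis.

The other S-polynomials (S(f_1,f_3), S(f_1,f_4), S(f_2,f_3), S(f_2,f_4), S(f_3,f_4), S(f_1,h_5), S(f_2,h_5), S(f_3,h_5), S(f_4,h_5)) all reduce to 0 modulo the current basis, so we have a Gröbner basis.
Inter-reduce: drop elements whose leading term is divisible by another's, tail-reduce, and make monic.
Reduced Gröbner basis: {a + 5, b + 1}.

The lex basis is triangular: the last element involves only b. Solving b + 1 = 0 gives b ∈ {-1}; substituting each value into the earlier elements determines the remaining variables.
  b = -1: the earlier basis element becomes a + 5 = 0, giving a = -5 — point (-5, -1).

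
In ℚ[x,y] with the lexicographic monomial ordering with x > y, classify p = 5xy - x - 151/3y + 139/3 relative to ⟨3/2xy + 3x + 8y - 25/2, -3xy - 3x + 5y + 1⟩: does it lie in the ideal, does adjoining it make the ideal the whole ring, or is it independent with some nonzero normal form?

First compute the reduced Gröbner basis of I by Buchberger's algorithm.
f_1 = 3/2xy + 3x + 8y - 25/2, LT = xy.
f_2 = -3xy - 3x + 5y + 1, LT = xy.

S(f_1,f_2): lcm = xy. S = x + 7y - 8.
  reduce S modulo (f_1, f_2):
  remainder x + 7y - 8 ≠ 0; add h_3 = x + 7y - 8 to the basis.

S(f_1,h_3): lcm = xy. S = 2x - 7y² + 40/3y - 25/3.
  reduce S modulo (f_1, f_2, h_3):
  remainder -7y² - ⅔y + 23/3 ≠ 0; add h_4 = -7y² - ⅔y + 23/3 to the basis.

The other S-polynomials (S(f_2,h_3), S(f_1,h_4), S(f_2,h_4), S(h_3,h_4)) all reduce to 0 modulo the current basis, so we have a Gröbner basis.
Inter-reduce: drop elements whose leading term is divisible by another's, tail-reduce, and make monic.
Reduced Gröbner basis: {x + 7y - 8, y² + 2/21y - 23/21}.
Label its elements g_1 = x + 7y - 8, g_2 = y² + 2/21y - 23/21.

Reduce p = 5xy - x - 151/3y + 139/3 modulo G:
  leading term xy: subtract (5y)·g_1 from 5xy - x - 151/3y + 139/3 → -x - 35y² - 31/3y + 139/3
  leading term x: subtract (-1)·g_1 from -x - 35y² - 31/3y + 139/3 → -35y² - 10/3y + 115/3
  leading term y²: subtract (-35)·g_2 from -35y² - 10/3y + 115/3 → 0
  normal form = 0.
Since the normal form is 0, p ∈ I.

5xy - x - 151/3y + 139/3 lies in I (it reduces to 0).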